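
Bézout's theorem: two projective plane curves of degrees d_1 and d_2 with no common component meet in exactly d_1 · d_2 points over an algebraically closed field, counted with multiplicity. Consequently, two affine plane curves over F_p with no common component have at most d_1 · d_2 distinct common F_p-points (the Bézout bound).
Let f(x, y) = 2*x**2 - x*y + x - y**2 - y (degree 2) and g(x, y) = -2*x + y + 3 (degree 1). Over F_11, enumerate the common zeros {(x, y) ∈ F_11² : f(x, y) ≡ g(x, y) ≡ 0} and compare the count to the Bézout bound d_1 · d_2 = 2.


Common zeros: {(3, 3), (6, 9)}; count = 2; Bézout bound = 2.

deg(f) = 2, deg(g) = 1, so Bézout bound = 2.
Scan x ∈ F_11. For each x, list the y ∈ F_11 with f(x, y) ≡ 0 and those with g(x, y) ≡ 0 (mod 11); the common zeros in that column are the intersection.
  x = 0: f ≡ 0 at y ∈ {0, 10}; g ≡ 0 at y ∈ {8}; common: ∅.
  x = 1: f ≡ 0 at y ∈ {1, 8}; g ≡ 0 at y ∈ {10}; common: ∅.
  x = 2: f ≡ 0 at y ∈ {2, 6}; g ≡ 0 at y ∈ {1}; common: ∅.
  x = 3: f ≡ 0 at y ∈ {3, 4}; g ≡ 0 at y ∈ {3}; common: {3}.
  x = 4: f ≡ 0 at y ∈ {2, 4}; g ≡ 0 at y ∈ {5}; common: ∅.
  x = 5: f ≡ 0 at y ∈ {0, 5}; g ≡ 0 at y ∈ {7}; common: ∅.
  x = 6: f ≡ 0 at y ∈ {6, 9}; g ≡ 0 at y ∈ {9}; common: {9}.
  x = 7: f ≡ 0 at y ∈ {7}; g ≡ 0 at y ∈ {0}; common: ∅.
  x = 8: f ≡ 0 at y ∈ {5, 8}; g ≡ 0 at y ∈ {2}; common: ∅.
  x = 9: f ≡ 0 at y ∈ {3, 9}; g ≡ 0 at y ∈ {4}; common: ∅.
  x = 10: f ≡ 0 at y ∈ {1, 10}; g ≡ 0 at y ∈ {6}; common: ∅.
Collecting: common zeros = {(3, 3), (6, 9)}, so the count is 2.
Comparison with the Bézout bound: 2 ≤ 2 = deg(f)·deg(g), as expected for curves with no common component (the bound is attained).


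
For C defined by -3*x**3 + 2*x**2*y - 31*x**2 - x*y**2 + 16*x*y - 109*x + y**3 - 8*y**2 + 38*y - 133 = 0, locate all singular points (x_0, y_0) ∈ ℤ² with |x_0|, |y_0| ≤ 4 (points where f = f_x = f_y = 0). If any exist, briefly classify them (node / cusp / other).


Singular points: {(-3, 2)}; classification: cusp.

Compute partial derivatives:
  f_x = -9*x**2 + 4*x*y - 62*x - y**2 + 16*y - 109.
  f_y = 2*x**2 - 2*x*y + 16*x + 3*y**2 - 16*y + 38.
Scan x_0 ∈ {−4, ..., 4}. For each x_0, f_y(x_0, y) is a polynomial in y; find its integer roots y ∈ {−4, ..., 4}, then test f_x and f at those candidates.
  x = -4: f_y(-4, y) = 3*y**2 - 8*y + 6; no integer root y with |y| ≤ 4.
  x = -3: f_y(-3, y) = 3*y**2 - 10*y + 8; vanishes at y ∈ {2}. (-3, 2): f_x = 0, f = 0 — SINGULAR.
  x = -2: f_y(-2, y) = 3*y**2 - 12*y + 14; no integer root y with |y| ≤ 4.
  x = -1: f_y(-1, y) = 3*y**2 - 14*y + 24; no integer root y with |y| ≤ 4.
  x = 0: f_y(0, y) = 3*y**2 - 16*y + 38; no integer root y with |y| ≤ 4.
  x = 1: f_y(1, y) = 3*y**2 - 18*y + 56; no integer root y with |y| ≤ 4.
  x = 2: f_y(2, y) = 3*y**2 - 20*y + 78; no integer root y with |y| ≤ 4.
  x = 3: f_y(3, y) = 3*y**2 - 22*y + 104; no integer root y with |y| ≤ 4.
  x = 4: f_y(4, y) = 3*y**2 - 24*y + 134; no integer root y with |y| ≤ 4.
Only singular point on the grid: (-3, 2).
Classify: substitute x = -3 + u, y = 2 + v and expand: f = -3*u**3 + 2*u**2*v - u*v**2 + v**3 + v**2.
No constant or linear terms (consistent with a singular point). Quadratic part: v**2. Cubic part: -3*u**3 + 2*u**2*v - u*v**2 + v**3.
The quadratic part v**2 is a perfect square, so there is a single (double) tangent line v = 0, i.e. y = 2. Restricting the cubic part to that line (v = 0) leaves -3*u**3 ≠ 0, so f is not divisible by v and the branch is v² ≈ 3*u**3 to lowest order — this is a cusp.
Classification: cusp.


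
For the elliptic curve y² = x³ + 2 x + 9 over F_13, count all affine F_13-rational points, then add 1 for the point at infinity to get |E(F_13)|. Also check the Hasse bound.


Affine points = {(0, 3), (0, 10), (1, 5), (1, 8), (3, 4), (3, 9), (4, 4), (4, 9), (5, 1), (5, 12), (6, 4), (6, 9), (8, 2), (8, 11), (11, 6), (11, 7)}; affine count = 16; |E(F_13)| = 17.

Discriminant check: Δ ∝ 4a³ + 27b² = 4·2³ + 27·9² = 4·8 + 27·81 ≡ 9 (mod 13). Nonzero ⇒ E is nonsingular.
For each x ∈ F_13, compute rhs = x³ + 2·x + 9 mod 13, then count y ∈ F_13 with y² ≡ rhs.
  x = 0: rhs = 9, matching y values: 3, 10 (2 points).
  x = 1: rhs = 12, matching y values: 5, 8 (2 points).
  x = 2: rhs = 8, matching y values: none (0 points).
  x = 3: rhs = 3, matching y values: 4, 9 (2 points).
  x = 4: rhs = 3, matching y values: 4, 9 (2 points).
  x = 5: rhs = 1, matching y values: 1, 12 (2 points).
  x = 6: rhs = 3, matching y values: 4, 9 (2 points).
  x = 7: rhs = 2, matching y values: none (0 points).
  x = 8: rhs = 4, matching y values: 2, 11 (2 points).
  x = 9: rhs = 2, matching y values: none (0 points).
  x = 10: rhs = 2, matching y values: none (0 points).
  x = 11: rhs = 10, matching y values: 6, 7 (2 points).
  x = 12: rhs = 6, matching y values: none (0 points).
Total affine count: 16.
Full point count |E(F_13)| = 16 + 1 = 17.
Hasse bound: |17 − (13+1)| = |3| = 3 ≤ 2√13 ≈ 7.2111 ✓.


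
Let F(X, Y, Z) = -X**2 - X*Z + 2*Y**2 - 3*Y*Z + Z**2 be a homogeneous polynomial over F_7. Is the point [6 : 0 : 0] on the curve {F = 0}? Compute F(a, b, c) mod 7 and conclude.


F(6,0,0) ≡ 6 (mod 7); P is NOT on the curve.

Evaluate F(6, 0, 0) term-by-term (mod 7).
  -X**2 ↦ -1·36·1·1 = -36
  -X*Z ↦ -1·6·1·0 = 0
  2*Y**2 ↦ 2·1·0·1 = 0
  -3*Y*Z ↦ -3·1·0·0 = 0
  Z**2 ↦ 1·1·1·0 = 0
Sum: F(6, 0, 0) = (-36) + (0) + (0) + (0) + (0) = -36.
Reducing mod 7: -36 ≡ 6 (mod 7).
Since F(a, b, c) ≡ 6 ≠ 0 (mod 7), P does NOT lie on the curve.


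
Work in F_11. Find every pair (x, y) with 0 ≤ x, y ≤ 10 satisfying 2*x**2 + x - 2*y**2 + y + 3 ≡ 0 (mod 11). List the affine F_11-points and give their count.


Affine F_11-points: {(0, 7), (0, 10), (1, 2), (1, 4), (4, 2), (4, 4), (5, 7), (5, 10), (6, 3), (10, 3)}; count = 10.

For each of the 121 pairs (x, y) ∈ F_11², evaluate f(x, y) mod 11. Record the zeros.
  x = 0: [0↦3, 1↦2, 2↦8, 3↦10, 4↦8, 5↦2, 6↦3, 7↦0, 8↦4, 9↦4, 10↦0]  zeros at y ∈ {7, 10}
  x = 1: [0↦6, 1↦5, 2↦0, 3↦2, 4↦0, 5↦5, 6↦6, 7↦3, 8↦7, 9↦7, 10↦3]  zeros at y ∈ {2, 4}
  x = 2: [0↦2, 1↦1, 2↦7, 3↦9, 4↦7, 5↦1, 6↦2, 7↦10, 8↦3, 9↦3, 10↦10]  zeros at y ∈ ∅
  x = 3: [0↦2, 1↦1, 2↦7, 3↦9, 4↦7, 5↦1, 6↦2, 7↦10, 8↦3, 9↦3, 10↦10]  zeros at y ∈ ∅
  x = 4: [0↦6, 1↦5, 2↦0, 3↦2, 4↦0, 5↦5, 6↦6, 7↦3, 8↦7, 9↦7, 10↦3]  zeros at y ∈ {2, 4}
  x = 5: [0↦3, 1↦2, 2↦8, 3↦10, 4↦8, 5↦2, 6↦3, 7↦0, 8↦4, 9↦4, 10↦0]  zeros at y ∈ {7, 10}
  x = 6: [0↦4, 1↦3, 2↦9, 3↦0, 4↦9, 5↦3, 6↦4, 7↦1, 8↦5, 9↦5, 10↦1]  zeros at y ∈ {3}
  x = 7: [0↦9, 1↦8, 2↦3, 3↦5, 4↦3, 5↦8, 6↦9, 7↦6, 8↦10, 9↦10, 10↦6]  zeros at y ∈ ∅
  x = 8: [0↦7, 1↦6, 2↦1, 3↦3, 4↦1, 5↦6, 6↦7, 7↦4, 8↦8, 9↦8, 10↦4]  zeros at y ∈ ∅
  x = 9: [0↦9, 1↦8, 2↦3, 3↦5, 4↦3, 5↦8, 6↦9, 7↦6, 8↦10, 9↦10, 10↦6]  zeros at y ∈ ∅
  x = 10: [0↦4, 1↦3, 2↦9, 3↦0, 4↦9, 5↦3, 6↦4, 7↦1, 8↦5, 9↦5, 10↦1]  zeros at y ∈ {3}
Collecting zeros: affine points = {(0, 7), (0, 10), (1, 2), (1, 4), (4, 2), (4, 4), (5, 7), (5, 10), (6, 3), (10, 3)}.
Total count |C(F_11)_aff| = 10.


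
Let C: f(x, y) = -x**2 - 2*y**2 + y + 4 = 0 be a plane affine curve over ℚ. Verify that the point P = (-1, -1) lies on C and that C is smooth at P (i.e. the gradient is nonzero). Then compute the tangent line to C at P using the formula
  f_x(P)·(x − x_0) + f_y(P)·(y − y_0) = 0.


Tangent line at P: 2*x + 5*y + 7 = 0.

Step 1: f(-1, -1) = 0, so P lies on C.
Step 2: partial derivatives
  f_x(x, y) = -2*x, f_y(x, y) = 1 - 4*y.
  f_x(P) = 2, f_y(P) = 5 (gradient nonzero, so P is smooth).
Step 3: tangent line at P: 2·(x − -1) + 5·(y − -1) = 0.
Expanding: 2*x + 5*y + 7 = 0.


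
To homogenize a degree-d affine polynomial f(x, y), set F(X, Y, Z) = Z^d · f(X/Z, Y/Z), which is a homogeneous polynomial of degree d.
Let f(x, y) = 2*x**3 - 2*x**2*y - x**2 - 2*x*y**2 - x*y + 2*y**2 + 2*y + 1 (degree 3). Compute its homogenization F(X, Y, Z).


F(X, Y, Z) = 2*X**3 - 2*X**2*Y - X**2*Z - 2*X*Y**2 - X*Y*Z + 2*Y**2*Z + 2*Y*Z**2 + Z**3

deg(f) = 3.
Substitute x = X/Z, y = Y/Z into f, then multiply by Z^3.
  monomial 2·x^3·y^0 ↦ 2·X^3·Y^0·Z^0.
  monomial -2·x^2·y^1 ↦ -2·X^2·Y^1·Z^0.
  monomial -1·x^2·y^0 ↦ -1·X^2·Y^0·Z^1.
  monomial -2·x^1·y^2 ↦ -2·X^1·Y^2·Z^0.
  monomial -1·x^1·y^1 ↦ -1·X^1·Y^1·Z^1.
  monomial 2·x^0·y^2 ↦ 2·X^0·Y^2·Z^1.
  monomial 2·x^0·y^1 ↦ 2·X^0·Y^1·Z^2.
  monomial 1·x^0·y^0 ↦ 1·X^0·Y^0·Z^3.
Collecting: F(X, Y, Z) = 2*X**3 - 2*X**2*Y - X**2*Z - 2*X*Y**2 - X*Y*Z + 2*Y**2*Z + 2*Y*Z**2 + Z**3.


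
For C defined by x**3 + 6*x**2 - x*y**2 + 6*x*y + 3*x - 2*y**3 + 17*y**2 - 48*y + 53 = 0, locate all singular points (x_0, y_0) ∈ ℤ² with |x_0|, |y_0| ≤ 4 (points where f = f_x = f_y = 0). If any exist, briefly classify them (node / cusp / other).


Singular points: {(-2, 3)}; classification: cusp.

Compute partial derivatives:
  f_x = 3*x**2 + 12*x - y**2 + 6*y + 3.
  f_y = -2*x*y + 6*x - 6*y**2 + 34*y - 48.
Scan x_0 ∈ {−4, ..., 4}. For each x_0, f_y(x_0, y) is a polynomial in y; find its integer roots y ∈ {−4, ..., 4}, then test f_x and f at those candidates.
  x = -4: f_y(-4, y) = -6*y**2 + 42*y - 72; vanishes at y ∈ {3, 4}. (-4, 3): f_x = 12 ≠ 0; (-4, 4): f_x = 11 ≠ 0.
  x = -3: f_y(-3, y) = -6*y**2 + 40*y - 66; vanishes at y ∈ {3}. (-3, 3): f_x = 3 ≠ 0.
  x = -2: f_y(-2, y) = -6*y**2 + 38*y - 60; vanishes at y ∈ {3}. (-2, 3): f_x = 0, f = 0 — SINGULAR.
  x = -1: f_y(-1, y) = -6*y**2 + 36*y - 54; vanishes at y ∈ {3}. (-1, 3): f_x = 3 ≠ 0.
  x = 0: f_y(0, y) = -6*y**2 + 34*y - 48; vanishes at y ∈ {3}. (0, 3): f_x = 12 ≠ 0.
  x = 1: f_y(1, y) = -6*y**2 + 32*y - 42; vanishes at y ∈ {3}. (1, 3): f_x = 27 ≠ 0.
  x = 2: f_y(2, y) = -6*y**2 + 30*y - 36; vanishes at y ∈ {2, 3}. (2, 2): f_x = 47 ≠ 0; (2, 3): f_x = 48 ≠ 0.
  x = 3: f_y(3, y) = -6*y**2 + 28*y - 30; vanishes at y ∈ {3}. (3, 3): f_x = 75 ≠ 0.
  x = 4: f_y(4, y) = -6*y**2 + 26*y - 24; vanishes at y ∈ {3}. (4, 3): f_x = 108 ≠ 0.
Only singular point on the grid: (-2, 3).
Classify: substitute x = -2 + u, y = 3 + v and expand: f = u**3 - u*v**2 - 2*v**3 + v**2.
No constant or linear terms (consistent with a singular point). Quadratic part: v**2. Cubic part: u**3 - u*v**2 - 2*v**3.
The quadratic part v**2 is a perfect square, so there is a single (double) tangent line v = 0, i.e. y = 3. Restricting the cubic part to that line (v = 0) leaves u**3 ≠ 0, so f is not divisible by v and the branch is v² ≈ -u**3 to lowest order — this is a cusp.
Classification: cusp.


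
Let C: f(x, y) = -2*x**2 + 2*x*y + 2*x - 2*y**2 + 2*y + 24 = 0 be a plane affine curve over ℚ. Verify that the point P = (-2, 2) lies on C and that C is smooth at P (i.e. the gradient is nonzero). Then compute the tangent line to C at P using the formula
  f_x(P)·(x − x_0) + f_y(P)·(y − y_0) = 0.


Tangent line at P: 14*x - 10*y + 48 = 0.

Step 1: f(-2, 2) = 0, so P lies on C.
Step 2: partial derivatives
  f_x(x, y) = -4*x + 2*y + 2, f_y(x, y) = 2*x - 4*y + 2.
  f_x(P) = 14, f_y(P) = -10 (gradient nonzero, so P is smooth).
Step 3: tangent line at P: 14·(x − -2) + -10·(y − 2) = 0.
Expanding: 14*x - 10*y + 48 = 0.


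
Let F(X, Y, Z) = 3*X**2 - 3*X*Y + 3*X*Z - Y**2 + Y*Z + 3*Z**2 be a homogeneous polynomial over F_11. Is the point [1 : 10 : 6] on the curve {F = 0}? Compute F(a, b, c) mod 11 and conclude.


F(1,10,6) ≡ 4 (mod 11); P is NOT on the curve.

Evaluate F(1, 10, 6) term-by-term (mod 11).
  3*X**2 ↦ 3·1·1·1 = 3
  -3*X*Y ↦ -3·1·10·1 = -30
  3*X*Z ↦ 3·1·1·6 = 18
  -Y**2 ↦ -1·1·100·1 = -100
  Y*Z ↦ 1·1·10·6 = 60
  3*Z**2 ↦ 3·1·1·36 = 108
Sum: F(1, 10, 6) = (3) + (-30) + (18) + (-100) + (60) + (108) = 59.
Reducing mod 11: 59 ≡ 4 (mod 11).
Since F(a, b, c) ≡ 4 ≠ 0 (mod 11), P does NOT lie on the curve.


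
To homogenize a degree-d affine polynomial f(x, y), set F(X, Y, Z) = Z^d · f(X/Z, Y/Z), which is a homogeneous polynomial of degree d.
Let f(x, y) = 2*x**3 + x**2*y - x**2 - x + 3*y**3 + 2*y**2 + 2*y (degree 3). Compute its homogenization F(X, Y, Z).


F(X, Y, Z) = 2*X**3 + X**2*Y - X**2*Z - X*Z**2 + 3*Y**3 + 2*Y**2*Z + 2*Y*Z**2

deg(f) = 3.
Substitute x = X/Z, y = Y/Z into f, then multiply by Z^3.
  monomial 2·x^3·y^0 ↦ 2·X^3·Y^0·Z^0.
  monomial 1·x^2·y^1 ↦ 1·X^2·Y^1·Z^0.
  monomial -1·x^2·y^0 ↦ -1·X^2·Y^0·Z^1.
  monomial -1·x^1·y^0 ↦ -1·X^1·Y^0·Z^2.
  monomial 3·x^0·y^3 ↦ 3·X^0·Y^3·Z^0.
  monomial 2·x^0·y^2 ↦ 2·X^0·Y^2·Z^1.
  monomial 2·x^0·y^1 ↦ 2·X^0·Y^1·Z^2.
Collecting: F(X, Y, Z) = 2*X**3 + X**2*Y - X**2*Z - X*Z**2 + 3*Y**3 + 2*Y**2*Z + 2*Y*Z**2.


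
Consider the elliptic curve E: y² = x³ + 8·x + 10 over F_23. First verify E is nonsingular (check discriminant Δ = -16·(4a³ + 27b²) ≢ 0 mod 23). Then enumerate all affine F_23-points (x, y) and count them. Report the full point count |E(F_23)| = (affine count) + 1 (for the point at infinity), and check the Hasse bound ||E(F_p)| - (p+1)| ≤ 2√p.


Affine points = {(7, 8), (7, 15), (9, 11), (9, 12), (10, 3), (10, 20), (11, 7), (11, 16), (15, 3), (15, 20), (16, 5), (16, 18), (18, 11), (18, 12), (19, 11), (19, 12), (21, 3), (21, 20), (22, 1), (22, 22)}; affine count = 20; |E(F_23)| = 21.

Discriminant check: Δ ∝ 4a³ + 27b² = 4·8³ + 27·10² = 4·512 + 27·100 ≡ 10 (mod 23). Nonzero ⇒ E is nonsingular.
For each x ∈ F_23, compute rhs = x³ + 8·x + 10 mod 23, then count y ∈ F_23 with y² ≡ rhs.
  x = 0: rhs = 10, matching y values: none (0 points).
  x = 1: rhs = 19, matching y values: none (0 points).
  x = 2: rhs = 11, matching y values: none (0 points).
  x = 3: rhs = 15, matching y values: none (0 points).
  x = 4: rhs = 14, matching y values: none (0 points).
  x = 5: rhs = 14, matching y values: none (0 points).
  x = 6: rhs = 21, matching y values: none (0 points).
  x = 7: rhs = 18, matching y values: 8, 15 (2 points).
  x = 8: rhs = 11, matching y values: none (0 points).
  x = 9: rhs = 6, matching y values: 11, 12 (2 points).
  x = 10: rhs = 9, matching y values: 3, 20 (2 points).
  x = 11: rhs = 3, matching y values: 7, 16 (2 points).
  x = 12: rhs = 17, matching y values: none (0 points).
  x = 13: rhs = 11, matching y values: none (0 points).
  x = 14: rhs = 14, matching y values: none (0 points).
  x = 15: rhs = 9, matching y values: 3, 20 (2 points).
  x = 16: rhs = 2, matching y values: 5, 18 (2 points).
  x = 17: rhs = 22, matching y values: none (0 points).
  x = 18: rhs = 6, matching y values: 11, 12 (2 points).
  x = 19: rhs = 6, matching y values: 11, 12 (2 points).
  x = 20: rhs = 5, matching y values: none (0 points).
  x = 21: rhs = 9, matching y values: 3, 20 (2 points).
  x = 22: rhs = 1, matching y values: 1, 22 (2 points).
Total affine count: 20.
Full point count |E(F_23)| = 20 + 1 = 21.
Hasse bound: |21 − (23+1)| = |-3| = 3 ≤ 2√23 ≈ 9.5917 ✓.


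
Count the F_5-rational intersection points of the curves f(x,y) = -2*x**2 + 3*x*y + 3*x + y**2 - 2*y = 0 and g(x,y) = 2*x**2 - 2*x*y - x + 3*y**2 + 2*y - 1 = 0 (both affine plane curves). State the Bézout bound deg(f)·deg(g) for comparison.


Common zeros: {(0, 2), (2, 4)}; count = 2; Bézout bound = 4.

deg(f) = 2, deg(g) = 2, so Bézout bound = 4.
Scan x ∈ F_5. For each x, list the y ∈ F_5 with f(x, y) ≡ 0 and those with g(x, y) ≡ 0 (mod 5); the common zeros in that column are the intersection.
  x = 0: f ≡ 0 at y ∈ {0, 2}; g ≡ 0 at y ∈ {2, 4}; common: {2}.
  x = 1: f ≡ 0 at y ∈ ∅; g ≡ 0 at y ∈ {0}; common: ∅.
  x = 2: f ≡ 0 at y ∈ {2, 4}; g ≡ 0 at y ∈ {0, 4}; common: {4}.
  x = 3: f ≡ 0 at y ∈ {4}; g ≡ 0 at y ∈ ∅; common: ∅.
  x = 4: f ≡ 0 at y ∈ {0}; g ≡ 0 at y ∈ ∅; common: ∅.
Collecting: common zeros = {(0, 2), (2, 4)}, so the count is 2.
Comparison with the Bézout bound: 2 ≤ 4 = deg(f)·deg(g), as expected for curves with no common component (the affine F_5-count falls short of the bound because intersections may lie at infinity, over extension fields, or carry multiplicity).


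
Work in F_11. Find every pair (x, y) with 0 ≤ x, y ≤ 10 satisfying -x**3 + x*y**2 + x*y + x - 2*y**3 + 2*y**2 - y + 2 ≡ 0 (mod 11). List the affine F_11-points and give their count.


Affine F_11-points: {(0, 8), (2, 6), (3, 0), (4, 2), (4, 5), (4, 7), (8, 7), (9, 3), (9, 4), (10, 7)}; count = 10.

For each of the 121 pairs (x, y) ∈ F_11², evaluate f(x, y) mod 11. Record the zeros.
  x = 0: [0↦2, 1↦1, 2↦3, 3↦7, 4↦1, 5↦6, 6↦10, 7↦1, 8↦0, 9↦6, 10↦7]  zeros at y ∈ {8}
  x = 1: [0↦2, 1↦3, 2↦9, 3↦8, 4↦10, 5↦3, 6↦8, 7↦2, 8↦6, 9↦8, 10↦7]  zeros at y ∈ ∅
  x = 2: [0↦7, 1↦10, 2↦9, 3↦3, 4↦2, 5↦5, 6↦0, 7↦8, 8↦6, 9↦4, 10↦1]  zeros at y ∈ {6}
  x = 3: [0↦0, 1↦5, 2↦8, 3↦8, 4↦4, 5↦6, 6↦2, 7↦2, 8↦5, 9↦10, 10↦5]  zeros at y ∈ {0}
  x = 4: [0↦8, 1↦4, 2↦0, 3↦6, 4↦10, 5↦0, 6↦8, 7↦0, 8↦8, 9↦9, 10↦2]  zeros at y ∈ {2, 5, 7}
  x = 5: [0↦3, 1↦1, 2↦1, 3↦2, 4↦3, 5↦3, 6↦1, 7↦7, 8↦9, 9↦6, 10↦8]  zeros at y ∈ ∅
  x = 6: [0↦1, 1↦1, 2↦5, 3↦1, 4↦10, 5↦9, 6↦8, 7↦6, 8↦2, 9↦6, 10↦6]  zeros at y ∈ ∅
  x = 7: [0↦7, 1↦9, 2↦6, 3↦8, 4↦3, 5↦1, 6↦1, 7↦2, 8↦3, 9↦3, 10↦1]  zeros at y ∈ ∅
  x = 8: [0↦4, 1↦8, 2↦9, 3↦6, 4↦9, 5↦6, 6↦7, 7↦0, 8↦6, 9↦2, 10↦9]  zeros at y ∈ {7}
  x = 9: [0↦8, 1↦3, 2↦8, 3↦0, 4↦0, 5↦7, 6↦9, 7↦5, 8↦5, 9↦8, 10↦2]  zeros at y ∈ {3, 4}
  x = 10: [0↦2, 1↦10, 2↦8, 3↦6, 4↦3, 5↦9, 6↦1, 7↦0, 8↦5, 9↦4, 10↦7]  zeros at y ∈ {7}
Collecting zeros: affine points = {(0, 8), (2, 6), (3, 0), (4, 2), (4, 5), (4, 7), (8, 7), (9, 3), (9, 4), (10, 7)}.
Total count |C(F_11)_aff| = 10.


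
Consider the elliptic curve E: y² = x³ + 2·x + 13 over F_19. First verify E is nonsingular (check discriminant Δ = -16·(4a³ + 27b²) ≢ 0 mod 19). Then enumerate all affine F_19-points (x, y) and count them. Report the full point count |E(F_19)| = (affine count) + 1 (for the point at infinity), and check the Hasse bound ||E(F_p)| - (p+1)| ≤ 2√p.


Affine points = {(1, 4), (1, 15), (2, 5), (2, 14), (4, 3), (4, 16), (7, 3), (7, 16), (8, 3), (8, 16), (9, 0), (10, 8), (10, 11), (11, 6), (11, 13), (12, 6), (12, 13), (14, 7), (14, 12), (15, 6), (15, 13), (17, 1), (17, 18)}; affine count = 23; |E(F_19)| = 24.

Discriminant check: Δ ∝ 4a³ + 27b² = 4·2³ + 27·13² = 4·8 + 27·169 ≡ 16 (mod 19). Nonzero ⇒ E is nonsingular.
For each x ∈ F_19, compute rhs = x³ + 2·x + 13 mod 19, then count y ∈ F_19 with y² ≡ rhs.
  x = 0: rhs = 13, matching y values: none (0 points).
  x = 1: rhs = 16, matching y values: 4, 15 (2 points).
  x = 2: rhs = 6, matching y values: 5, 14 (2 points).
  x = 3: rhs = 8, matching y values: none (0 points).
  x = 4: rhs = 9, matching y values: 3, 16 (2 points).
  x = 5: rhs = 15, matching y values: none (0 points).
  x = 6: rhs = 13, matching y values: none (0 points).
  x = 7: rhs = 9, matching y values: 3, 16 (2 points).
  x = 8: rhs = 9, matching y values: 3, 16 (2 points).
  x = 9: rhs = 0, matching y values: 0 (1 points).
  x = 10: rhs = 7, matching y values: 8, 11 (2 points).
  x = 11: rhs = 17, matching y values: 6, 13 (2 points).
  x = 12: rhs = 17, matching y values: 6, 13 (2 points).
  x = 13: rhs = 13, matching y values: none (0 points).
  x = 14: rhs = 11, matching y values: 7, 12 (2 points).
  x = 15: rhs = 17, matching y values: 6, 13 (2 points).
  x = 16: rhs = 18, matching y values: none (0 points).
  x = 17: rhs = 1, matching y values: 1, 18 (2 points).
  x = 18: rhs = 10, matching y values: none (0 points).
Total affine count: 23.
Full point count |E(F_19)| = 23 + 1 = 24.
Hasse bound: |24 − (19+1)| = |4| = 4 ≤ 2√19 ≈ 8.7178 ✓.


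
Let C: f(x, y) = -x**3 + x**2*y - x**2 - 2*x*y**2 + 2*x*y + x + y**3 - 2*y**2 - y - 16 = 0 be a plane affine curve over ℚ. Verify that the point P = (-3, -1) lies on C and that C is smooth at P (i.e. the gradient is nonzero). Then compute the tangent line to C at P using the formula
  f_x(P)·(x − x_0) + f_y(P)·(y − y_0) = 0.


Tangent line at P: -18*x - 3*y - 57 = 0.

Step 1: f(-3, -1) = 0, so P lies on C.
Step 2: partial derivatives
  f_x(x, y) = -3*x**2 + 2*x*y - 2*x - 2*y**2 + 2*y + 1, f_y(x, y) = x**2 - 4*x*y + 2*x + 3*y**2 - 4*y - 1.
  f_x(P) = -18, f_y(P) = -3 (gradient nonzero, so P is smooth).
Step 3: tangent line at P: -18·(x − -3) + -3·(y − -1) = 0.
Expanding: -18*x - 3*y - 57 = 0.


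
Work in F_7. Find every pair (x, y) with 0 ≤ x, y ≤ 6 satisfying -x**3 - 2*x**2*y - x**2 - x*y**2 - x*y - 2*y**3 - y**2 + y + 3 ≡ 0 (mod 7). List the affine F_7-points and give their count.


Affine F_7-points: {(1, 3), (3, 2), (3, 5), (4, 0), (4, 1), (5, 0)}; count = 6.

For each of the 49 pairs (x, y) ∈ F_7², evaluate f(x, y) mod 7. Record the zeros.
  x = 0: [0↦3, 1↦1, 2↦6, 3↦6, 4↦3, 5↦6, 6↦3]  zeros at y ∈ ∅
  x = 1: [0↦1, 1↦2, 2↦1, 3↦0, 4↦1, 5↦6, 6↦3]  zeros at y ∈ {3}
  x = 2: [0↦5, 1↦5, 2↦1, 3↦2, 4↦3, 5↦6, 6↦6]  zeros at y ∈ ∅
  x = 3: [0↦2, 1↦4, 2↦0, 3↦6, 4↦3, 5↦0, 6↦6]  zeros at y ∈ {2, 5}
  x = 4: [0↦0, 1↦0, 2↦6, 3↦6, 4↦2, 5↦3, 6↦4]  zeros at y ∈ {0, 1}
  x = 5: [0↦0, 1↦1, 2↦6, 3↦3, 4↦1, 5↦2, 6↦1]  zeros at y ∈ {0}
  x = 6: [0↦3, 1↦1, 2↦1, 3↦5, 4↦1, 5↦5, 6↦5]  zeros at y ∈ ∅
Collecting zeros: affine points = {(1, 3), (3, 2), (3, 5), (4, 0), (4, 1), (5, 0)}.
Total count |C(F_7)_aff| = 6.


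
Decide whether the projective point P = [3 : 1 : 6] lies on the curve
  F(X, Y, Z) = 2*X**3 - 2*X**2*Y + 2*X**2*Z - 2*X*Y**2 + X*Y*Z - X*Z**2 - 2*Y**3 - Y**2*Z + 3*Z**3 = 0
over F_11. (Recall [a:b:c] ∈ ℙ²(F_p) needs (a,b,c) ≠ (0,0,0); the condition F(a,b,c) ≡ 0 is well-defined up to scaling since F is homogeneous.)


F(3,1,6) ≡ 6 (mod 11); P is NOT on the curve.

Evaluate F(3, 1, 6) term-by-term (mod 11).
  2*X**3 ↦ 2·27·1·1 = 54
  -2*X**2*Y ↦ -2·9·1·1 = -18
  2*X**2*Z ↦ 2·9·1·6 = 108
  -2*X*Y**2 ↦ -2·3·1·1 = -6
  X*Y*Z ↦ 1·3·1·6 = 18
  -X*Z**2 ↦ -1·3·1·36 = -108
  -2*Y**3 ↦ -2·1·1·1 = -2
  -Y**2*Z ↦ -1·1·1·6 = -6
  3*Z**3 ↦ 3·1·1·216 = 648
Sum: F(3, 1, 6) = (54) + (-18) + (108) + (-6) + (18) + (-108) + (-2) + (-6) + (648) = 688.
Reducing mod 11: 688 ≡ 6 (mod 11).
Since F(a, b, c) ≡ 6 ≠ 0 (mod 11), P does NOT lie on the curve.


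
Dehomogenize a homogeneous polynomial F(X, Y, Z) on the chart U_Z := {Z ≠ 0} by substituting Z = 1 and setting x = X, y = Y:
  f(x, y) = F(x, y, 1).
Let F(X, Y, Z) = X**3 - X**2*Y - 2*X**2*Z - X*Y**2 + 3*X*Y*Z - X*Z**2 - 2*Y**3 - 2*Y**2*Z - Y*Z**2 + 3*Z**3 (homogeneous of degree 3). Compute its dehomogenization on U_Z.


f(x, y) = x**3 - x**2*y - 2*x**2 - x*y**2 + 3*x*y - x - 2*y**3 - 2*y**2 - y + 3

On U_Z we set Z = 1. Each monomial c·X^i·Y^j·Z^k in F becomes c·x^i·y^j·1^k = c·x^i·y^j.
Substituting Z = 1: F(X, Y, 1) = x**3 - x**2*y - 2*x**2 - x*y**2 + 3*x*y - x - 2*y**3 - 2*y**2 - y + 3.
Note: deg(f) ≤ deg(F) = 3; strict inequality happens when F is divisible by Z (lost terms).


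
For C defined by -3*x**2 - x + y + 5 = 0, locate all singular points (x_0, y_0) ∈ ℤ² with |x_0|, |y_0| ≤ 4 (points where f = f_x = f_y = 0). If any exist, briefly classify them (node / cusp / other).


No singular points in the scanned grid; C is smooth there.

Compute partial derivatives:
  f_x = -6*x - 1.
  f_y = 1.
f_y = 1 is a nonzero constant, so f_y never vanishes: no point (x, y) can satisfy f = f_x = f_y = 0. In particular no (x, y) ∈ {−4, ..., 4}² is singular; the curve is smooth.


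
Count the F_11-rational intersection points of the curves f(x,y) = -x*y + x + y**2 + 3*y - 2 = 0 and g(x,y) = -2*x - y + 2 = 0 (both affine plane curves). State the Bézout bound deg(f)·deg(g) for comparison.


Common zeros: {(4, 5)}; count = 1; Bézout bound = 2.

deg(f) = 2, deg(g) = 1, so Bézout bound = 2.
Scan x ∈ F_11. For each x, list the y ∈ F_11 with f(x, y) ≡ 0 and those with g(x, y) ≡ 0 (mod 11); the common zeros in that column are the intersection.
  x = 0: f ≡ 0 at y ∈ ∅; g ≡ 0 at y ∈ {2}; common: ∅.
  x = 1: f ≡ 0 at y ∈ ∅; g ≡ 0 at y ∈ {0}; common: ∅.
  x = 2: f ≡ 0 at y ∈ {0, 10}; g ≡ 0 at y ∈ {9}; common: ∅.
  x = 3: f ≡ 0 at y ∈ ∅; g ≡ 0 at y ∈ {7}; common: ∅.
  x = 4: f ≡ 0 at y ∈ {5, 7}; g ≡ 0 at y ∈ {5}; common: {5}.
  x = 5: f ≡ 0 at y ∈ {4, 9}; g ≡ 0 at y ∈ {3}; common: ∅.
  x = 6: f ≡ 0 at y ∈ {6, 8}; g ≡ 0 at y ∈ {1}; common: ∅.
  x = 7: f ≡ 0 at y ∈ ∅; g ≡ 0 at y ∈ {10}; common: ∅.
  x = 8: f ≡ 0 at y ∈ {2, 3}; g ≡ 0 at y ∈ {8}; common: ∅.
  x = 9: f ≡ 0 at y ∈ ∅; g ≡ 0 at y ∈ {6}; common: ∅.
  x = 10: f ≡ 0 at y ∈ ∅; g ≡ 0 at y ∈ {4}; common: ∅.
Collecting: common zeros = {(4, 5)}, so the count is 1.
Comparison with the Bézout bound: 1 ≤ 2 = deg(f)·deg(g), as expected for curves with no common component (the affine F_11-count falls short of the bound because intersections may lie at infinity, over extension fields, or carry multiplicity).


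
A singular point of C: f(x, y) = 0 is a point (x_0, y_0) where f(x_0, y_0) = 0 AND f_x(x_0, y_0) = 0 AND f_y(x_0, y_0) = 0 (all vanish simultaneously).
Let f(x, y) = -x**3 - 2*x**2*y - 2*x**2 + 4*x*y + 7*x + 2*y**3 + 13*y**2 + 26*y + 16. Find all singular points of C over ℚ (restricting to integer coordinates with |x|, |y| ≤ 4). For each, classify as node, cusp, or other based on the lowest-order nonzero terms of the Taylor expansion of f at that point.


Singular points: {(1, -2)}; classification: node.

Compute partial derivatives:
  f_x = -3*x**2 - 4*x*y - 4*x + 4*y + 7.
  f_y = -2*x**2 + 4*x + 6*y**2 + 26*y + 26.
Scan x_0 ∈ {−4, ..., 4}. For each x_0, f_y(x_0, y) is a polynomial in y; find its integer roots y ∈ {−4, ..., 4}, then test f_x and f at those candidates.
  x = -4: f_y(-4, y) = 6*y**2 + 26*y - 22; no integer root y with |y| ≤ 4.
  x = -3: f_y(-3, y) = 6*y**2 + 26*y - 4; no integer root y with |y| ≤ 4.
  x = -2: f_y(-2, y) = 6*y**2 + 26*y + 10; no integer root y with |y| ≤ 4.
  x = -1: f_y(-1, y) = 6*y**2 + 26*y + 20; vanishes at y ∈ {-1}. (-1, -1): f_x = 0 but f = -1 ≠ 0.
  x = 0: f_y(0, y) = 6*y**2 + 26*y + 26; no integer root y with |y| ≤ 4.
  x = 1: f_y(1, y) = 6*y**2 + 26*y + 28; vanishes at y ∈ {-2}. (1, -2): f_x = 0, f = 0 — SINGULAR.
  x = 2: f_y(2, y) = 6*y**2 + 26*y + 26; no integer root y with |y| ≤ 4.
  x = 3: f_y(3, y) = 6*y**2 + 26*y + 20; vanishes at y ∈ {-1}. (3, -1): f_x = -24 ≠ 0.
  x = 4: f_y(4, y) = 6*y**2 + 26*y + 10; no integer root y with |y| ≤ 4.
Only singular point on the grid: (1, -2).
Classify: substitute x = 1 + u, y = -2 + v and expand: f = -u**3 - 2*u**2*v - u**2 + 2*v**3 + v**2.
No constant or linear terms (consistent with a singular point). Quadratic part: -u**2 + v**2. Cubic part: -u**3 - 2*u**2*v + 2*v**3.
The quadratic part v**2 - u**2 = (v − u)(v + u) splits into two distinct linear factors, so there are two distinct tangent lines y − -2 = ±(x − 1) — this is a node (ordinary double point).
Classification: node.


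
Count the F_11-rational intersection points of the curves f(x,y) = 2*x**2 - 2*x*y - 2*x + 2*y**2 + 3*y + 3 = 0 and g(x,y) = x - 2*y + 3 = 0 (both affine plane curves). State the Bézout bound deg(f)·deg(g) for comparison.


Common zeros: ∅; count = 0; Bézout bound = 2.

deg(f) = 2, deg(g) = 1, so Bézout bound = 2.
Scan x ∈ F_11. For each x, list the y ∈ F_11 with f(x, y) ≡ 0 and those with g(x, y) ≡ 0 (mod 11); the common zeros in that column are the intersection.
  x = 0: f ≡ 0 at y ∈ ∅; g ≡ 0 at y ∈ {7}; common: ∅.
  x = 1: f ≡ 0 at y ∈ ∅; g ≡ 0 at y ∈ {2}; common: ∅.
  x = 2: f ≡ 0 at y ∈ {3}; g ≡ 0 at y ∈ {8}; common: ∅.
  x = 3: f ≡ 0 at y ∈ ∅; g ≡ 0 at y ∈ {3}; common: ∅.
  x = 4: f ≡ 0 at y ∈ ∅; g ≡ 0 at y ∈ {9}; common: ∅.
  x = 5: f ≡ 0 at y ∈ ∅; g ≡ 0 at y ∈ {4}; common: ∅.
  x = 6: f ≡ 0 at y ∈ ∅; g ≡ 0 at y ∈ {10}; common: ∅.
  x = 7: f ≡ 0 at y ∈ ∅; g ≡ 0 at y ∈ {5}; common: ∅.
  x = 8: f ≡ 0 at y ∈ ∅; g ≡ 0 at y ∈ {0}; common: ∅.
  x = 9: f ≡ 0 at y ∈ ∅; g ≡ 0 at y ∈ {6}; common: ∅.
  x = 10: f ≡ 0 at y ∈ ∅; g ≡ 0 at y ∈ {1}; common: ∅.
Collecting: common zeros = ∅, so the count is 0.
Comparison with the Bézout bound: 0 ≤ 2 = deg(f)·deg(g), as expected for curves with no common component (the affine F_11-count falls short of the bound because intersections may lie at infinity, over extension fields, or carry multiplicity).


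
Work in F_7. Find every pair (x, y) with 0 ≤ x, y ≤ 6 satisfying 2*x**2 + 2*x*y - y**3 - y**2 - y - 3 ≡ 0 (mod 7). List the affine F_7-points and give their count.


Affine F_7-points: {(0, 3), (1, 4), (2, 4), (4, 3)}; count = 4.

For each of the 49 pairs (x, y) ∈ F_7², evaluate f(x, y) mod 7. Record the zeros.
  x = 0: [0↦4, 1↦1, 2↦4, 3↦0, 4↦4, 5↦3, 6↦5]  zeros at y ∈ {3}
  x = 1: [0↦6, 1↦5, 2↦3, 3↦1, 4↦0, 5↦1, 6↦5]  zeros at y ∈ {4}
  x = 2: [0↦5, 1↦6, 2↦6, 3↦6, 4↦0, 5↦3, 6↦2]  zeros at y ∈ {4}
  x = 3: [0↦1, 1↦4, 2↦6, 3↦1, 4↦4, 5↦2, 6↦3]  zeros at y ∈ ∅
  x = 4: [0↦1, 1↦6, 2↦3, 3↦0, 4↦5, 5↦5, 6↦1]  zeros at y ∈ {3}
  x = 5: [0↦5, 1↦5, 2↦4, 3↦3, 4↦3, 5↦5, 6↦3]  zeros at y ∈ ∅
  x = 6: [0↦6, 1↦1, 2↦2, 3↦3, 4↦5, 5↦2, 6↦2]  zeros at y ∈ ∅
Collecting zeros: affine points = {(0, 3), (1, 4), (2, 4), (4, 3)}.
Total count |C(F_7)_aff| = 4.


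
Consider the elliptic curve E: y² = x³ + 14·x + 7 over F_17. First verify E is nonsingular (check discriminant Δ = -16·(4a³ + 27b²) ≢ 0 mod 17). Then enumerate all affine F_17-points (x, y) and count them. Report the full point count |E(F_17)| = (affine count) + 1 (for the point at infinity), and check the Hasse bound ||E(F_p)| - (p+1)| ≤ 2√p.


Affine points = {(2, 3), (2, 14), (3, 5), (3, 12), (4, 5), (4, 12), (5, 7), (5, 10), (6, 1), (6, 16), (8, 6), (8, 11), (10, 5), (10, 12), (11, 8), (11, 9), (12, 4), (12, 13), (16, 3), (16, 14)}; affine count = 20; |E(F_17)| = 21.

Discriminant check: Δ ∝ 4a³ + 27b² = 4·14³ + 27·7² = 4·2744 + 27·49 ≡ 8 (mod 17). Nonzero ⇒ E is nonsingular.
For each x ∈ F_17, compute rhs = x³ + 14·x + 7 mod 17, then count y ∈ F_17 with y² ≡ rhs.
  x = 0: rhs = 7, matching y values: none (0 points).
  x = 1: rhs = 5, matching y values: none (0 points).
  x = 2: rhs = 9, matching y values: 3, 14 (2 points).
  x = 3: rhs = 8, matching y values: 5, 12 (2 points).
  x = 4: rhs = 8, matching y values: 5, 12 (2 points).
  x = 5: rhs = 15, matching y values: 7, 10 (2 points).
  x = 6: rhs = 1, matching y values: 1, 16 (2 points).
  x = 7: rhs = 6, matching y values: none (0 points).
  x = 8: rhs = 2, matching y values: 6, 11 (2 points).
  x = 9: rhs = 12, matching y values: none (0 points).
  x = 10: rhs = 8, matching y values: 5, 12 (2 points).
  x = 11: rhs = 13, matching y values: 8, 9 (2 points).
  x = 12: rhs = 16, matching y values: 4, 13 (2 points).
  x = 13: rhs = 6, matching y values: none (0 points).
  x = 14: rhs = 6, matching y values: none (0 points).
  x = 15: rhs = 5, matching y values: none (0 points).
  x = 16: rhs = 9, matching y values: 3, 14 (2 points).
Total affine count: 20.
Full point count |E(F_17)| = 20 + 1 = 21.
Hasse bound: |21 − (17+1)| = |3| = 3 ≤ 2√17 ≈ 8.2462 ✓.


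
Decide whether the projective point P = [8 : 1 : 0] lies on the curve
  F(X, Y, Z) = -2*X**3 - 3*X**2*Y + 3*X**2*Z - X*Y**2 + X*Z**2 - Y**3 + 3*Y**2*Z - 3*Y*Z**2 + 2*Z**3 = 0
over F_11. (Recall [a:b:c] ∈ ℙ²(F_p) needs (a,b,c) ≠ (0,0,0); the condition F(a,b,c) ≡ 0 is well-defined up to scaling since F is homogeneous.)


F(8,1,0) ≡ 7 (mod 11); P is NOT on the curve.

Evaluate F(8, 1, 0) term-by-term (mod 11).
  -2*X**3 ↦ -2·512·1·1 = -1024
  -3*X**2*Y ↦ -3·64·1·1 = -192
  3*X**2*Z ↦ 3·64·1·0 = 0
  -X*Y**2 ↦ -1·8·1·1 = -8
  X*Z**2 ↦ 1·8·1·0 = 0
  -Y**3 ↦ -1·1·1·1 = -1
  3*Y**2*Z ↦ 3·1·1·0 = 0
  -3*Y*Z**2 ↦ -3·1·1·0 = 0
  2*Z**3 ↦ 2·1·1·0 = 0
Sum: F(8, 1, 0) = (-1024) + (-192) + (0) + (-8) + (0) + (-1) + (0) + (0) + (0) = -1225.
Reducing mod 11: -1225 ≡ 7 (mod 11).
Since F(a, b, c) ≡ 7 ≠ 0 (mod 11), P does NOT lie on the curve.


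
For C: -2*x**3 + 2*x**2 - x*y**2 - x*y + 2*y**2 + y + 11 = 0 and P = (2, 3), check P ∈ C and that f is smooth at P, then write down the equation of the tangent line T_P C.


Tangent line at P: -28*x - y + 59 = 0.

Step 1: f(2, 3) = 0, so P lies on C.
Step 2: partial derivatives
  f_x(x, y) = -6*x**2 + 4*x - y**2 - y, f_y(x, y) = -2*x*y - x + 4*y + 1.
  f_x(P) = -28, f_y(P) = -1 (gradient nonzero, so P is smooth).
Step 3: tangent line at P: -28·(x − 2) + -1·(y − 3) = 0.
Expanding: -28*x - y + 59 = 0.


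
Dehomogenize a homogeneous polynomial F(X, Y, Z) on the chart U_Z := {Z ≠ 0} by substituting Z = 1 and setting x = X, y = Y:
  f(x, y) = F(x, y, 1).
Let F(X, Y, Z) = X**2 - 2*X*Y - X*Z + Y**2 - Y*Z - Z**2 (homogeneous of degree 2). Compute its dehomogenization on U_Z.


f(x, y) = x**2 - 2*x*y - x + y**2 - y - 1

On U_Z we set Z = 1. Each monomial c·X^i·Y^j·Z^k in F becomes c·x^i·y^j·1^k = c·x^i·y^j.
Substituting Z = 1: F(X, Y, 1) = x**2 - 2*x*y - x + y**2 - y - 1.
Note: deg(f) ≤ deg(F) = 2; strict inequality happens when F is divisible by Z (lost terms).


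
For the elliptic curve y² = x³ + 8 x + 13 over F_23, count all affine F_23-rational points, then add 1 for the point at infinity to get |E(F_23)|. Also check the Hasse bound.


Affine points = {(0, 6), (0, 17), (3, 8), (3, 15), (6, 1), (6, 22), (9, 3), (9, 20), (10, 9), (10, 14), (11, 11), (11, 12), (15, 9), (15, 14), (17, 5), (17, 18), (18, 3), (18, 20), (19, 3), (19, 20), (20, 10), (20, 13), (21, 9), (21, 14), (22, 2), (22, 21)}; affine count = 26; |E(F_23)| = 27.

Discriminant check: Δ ∝ 4a³ + 27b² = 4·8³ + 27·13² = 4·512 + 27·169 ≡ 10 (mod 23). Nonzero ⇒ E is nonsingular.
For each x ∈ F_23, compute rhs = x³ + 8·x + 13 mod 23, then count y ∈ F_23 with y² ≡ rhs.
  x = 0: rhs = 13, matching y values: 6, 17 (2 points).
  x = 1: rhs = 22, matching y values: none (0 points).
  x = 2: rhs = 14, matching y values: none (0 points).
  x = 3: rhs = 18, matching y values: 8, 15 (2 points).
  x = 4: rhs = 17, matching y values: none (0 points).
  x = 5: rhs = 17, matching y values: none (0 points).
  x = 6: rhs = 1, matching y values: 1, 22 (2 points).
  x = 7: rhs = 21, matching y values: none (0 points).
  x = 8: rhs = 14, matching y values: none (0 points).
  x = 9: rhs = 9, matching y values: 3, 20 (2 points).
  x = 10: rhs = 12, matching y values: 9, 14 (2 points).
  x = 11: rhs = 6, matching y values: 11, 12 (2 points).
  x = 12: rhs = 20, matching y values: none (0 points).
  x = 13: rhs = 14, matching y values: none (0 points).
  x = 14: rhs = 17, matching y values: none (0 points).
  x = 15: rhs = 12, matching y values: 9, 14 (2 points).
  x = 16: rhs = 5, matching y values: none (0 points).
  x = 17: rhs = 2, matching y values: 5, 18 (2 points).
  x = 18: rhs = 9, matching y values: 3, 20 (2 points).
  x = 19: rhs = 9, matching y values: 3, 20 (2 points).
  x = 20: rhs = 8, matching y values: 10, 13 (2 points).
  x = 21: rhs = 12, matching y values: 9, 14 (2 points).
  x = 22: rhs = 4, matching y values: 2, 21 (2 points).
Total affine count: 26.
Full point count |E(F_23)| = 26 + 1 = 27.
Hasse bound: |27 − (23+1)| = |3| = 3 ≤ 2√23 ≈ 9.5917 ✓.


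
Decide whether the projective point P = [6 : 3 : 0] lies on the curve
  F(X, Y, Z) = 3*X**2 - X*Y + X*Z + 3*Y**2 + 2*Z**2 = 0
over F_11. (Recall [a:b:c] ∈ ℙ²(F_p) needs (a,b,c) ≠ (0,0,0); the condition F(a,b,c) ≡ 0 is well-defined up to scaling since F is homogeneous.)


F(6,3,0) ≡ 7 (mod 11); P is NOT on the curve.

Evaluate F(6, 3, 0) term-by-term (mod 11).
  3*X**2 ↦ 3·36·1·1 = 108
  -X*Y ↦ -1·6·3·1 = -18
  X*Z ↦ 1·6·1·0 = 0
  3*Y**2 ↦ 3·1·9·1 = 27
  2*Z**2 ↦ 2·1·1·0 = 0
Sum: F(6, 3, 0) = (108) + (-18) + (0) + (27) + (0) = 117.
Reducing mod 11: 117 ≡ 7 (mod 11).
Since F(a, b, c) ≡ 7 ≠ 0 (mod 11), P does NOT lie on the curve.


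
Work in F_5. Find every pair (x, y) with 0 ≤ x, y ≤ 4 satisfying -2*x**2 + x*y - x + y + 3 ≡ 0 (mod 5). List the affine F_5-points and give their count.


Affine F_5-points: {(0, 2), (1, 0), (2, 4), (3, 2)}; count = 4.

For each of the 25 pairs (x, y) ∈ F_5², evaluate f(x, y) mod 5. Record the zeros.
  x = 0: [0↦3, 1↦4, 2↦0, 3↦1, 4↦2]  zeros at y ∈ {2}
  x = 1: [0↦0, 1↦2, 2↦4, 3↦1, 4↦3]  zeros at y ∈ {0}
  x = 2: [0↦3, 1↦1, 2↦4, 3↦2, 4↦0]  zeros at y ∈ {4}
  x = 3: [0↦2, 1↦1, 2↦0, 3↦4, 4↦3]  zeros at y ∈ {2}
  x = 4: [0↦2, 1↦2, 2↦2, 3↦2, 4↦2]  zeros at y ∈ ∅
Collecting zeros: affine points = {(0, 2), (1, 0), (2, 4), (3, 2)}.
Total count |C(F_5)_aff| = 4.


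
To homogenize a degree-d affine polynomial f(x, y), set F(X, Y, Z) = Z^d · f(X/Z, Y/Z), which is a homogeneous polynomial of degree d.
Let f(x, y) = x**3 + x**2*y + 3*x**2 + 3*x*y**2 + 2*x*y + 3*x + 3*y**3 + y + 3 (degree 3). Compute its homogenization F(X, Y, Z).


F(X, Y, Z) = X**3 + X**2*Y + 3*X**2*Z + 3*X*Y**2 + 2*X*Y*Z + 3*X*Z**2 + 3*Y**3 + Y*Z**2 + 3*Z**3

deg(f) = 3.
Substitute x = X/Z, y = Y/Z into f, then multiply by Z^3.
  monomial 1·x^3·y^0 ↦ 1·X^3·Y^0·Z^0.
  monomial 1·x^2·y^1 ↦ 1·X^2·Y^1·Z^0.
  monomial 3·x^2·y^0 ↦ 3·X^2·Y^0·Z^1.
  monomial 3·x^1·y^2 ↦ 3·X^1·Y^2·Z^0.
  monomial 2·x^1·y^1 ↦ 2·X^1·Y^1·Z^1.
  monomial 3·x^1·y^0 ↦ 3·X^1·Y^0·Z^2.
  monomial 3·x^0·y^3 ↦ 3·X^0·Y^3·Z^0.
  monomial 1·x^0·y^1 ↦ 1·X^0·Y^1·Z^2.
  monomial 3·x^0·y^0 ↦ 3·X^0·Y^0·Z^3.
Collecting: F(X, Y, Z) = X**3 + X**2*Y + 3*X**2*Z + 3*X*Y**2 + 2*X*Y*Z + 3*X*Z**2 + 3*Y**3 + Y*Z**2 + 3*Z**3.


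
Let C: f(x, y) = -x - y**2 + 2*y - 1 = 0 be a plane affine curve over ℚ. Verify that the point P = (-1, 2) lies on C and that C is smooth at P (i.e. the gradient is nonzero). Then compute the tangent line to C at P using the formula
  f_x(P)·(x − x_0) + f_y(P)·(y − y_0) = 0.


Tangent line at P: -x - 2*y + 3 = 0.

Step 1: f(-1, 2) = 0, so P lies on C.
Step 2: partial derivatives
  f_x(x, y) = -1, f_y(x, y) = 2 - 2*y.
  f_x(P) = -1, f_y(P) = -2 (gradient nonzero, so P is smooth).
Step 3: tangent line at P: -1·(x − -1) + -2·(y − 2) = 0.
Expanding: -x - 2*y + 3 = 0.


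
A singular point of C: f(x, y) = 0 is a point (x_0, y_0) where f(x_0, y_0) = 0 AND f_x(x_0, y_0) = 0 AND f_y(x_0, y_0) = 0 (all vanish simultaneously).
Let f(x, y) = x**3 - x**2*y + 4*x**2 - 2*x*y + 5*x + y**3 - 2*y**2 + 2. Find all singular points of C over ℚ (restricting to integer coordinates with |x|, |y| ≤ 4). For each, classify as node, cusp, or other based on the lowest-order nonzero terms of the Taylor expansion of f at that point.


Singular points: {(-1, 1)}; classification: cusp.

Compute partial derivatives:
  f_x = 3*x**2 - 2*x*y + 8*x - 2*y + 5.
  f_y = -x**2 - 2*x + 3*y**2 - 4*y.
Scan x_0 ∈ {−4, ..., 4}. For each x_0, f_y(x_0, y) is a polynomial in y; find its integer roots y ∈ {−4, ..., 4}, then test f_x and f at those candidates.
  x = -4: f_y(-4, y) = 3*y**2 - 4*y - 8; no integer root y with |y| ≤ 4.
  x = -3: f_y(-3, y) = 3*y**2 - 4*y - 3; no integer root y with |y| ≤ 4.
  x = -2: f_y(-2, y) = 3*y**2 - 4*y; vanishes at y ∈ {0}. (-2, 0): f_x = 1 ≠ 0.
  x = -1: f_y(-1, y) = 3*y**2 - 4*y + 1; vanishes at y ∈ {1}. (-1, 1): f_x = 0, f = 0 — SINGULAR.
  x = 0: f_y(0, y) = 3*y**2 - 4*y; vanishes at y ∈ {0}. (0, 0): f_x = 5 ≠ 0.
  x = 1: f_y(1, y) = 3*y**2 - 4*y - 3; no integer root y with |y| ≤ 4.
  x = 2: f_y(2, y) = 3*y**2 - 4*y - 8; no integer root y with |y| ≤ 4.
  x = 3: f_y(3, y) = 3*y**2 - 4*y - 15; vanishes at y ∈ {3}. (3, 3): f_x = 32 ≠ 0.
  x = 4: f_y(4, y) = 3*y**2 - 4*y - 24; no integer root y with |y| ≤ 4.
Only singular point on the grid: (-1, 1).
Classify: substitute x = -1 + u, y = 1 + v and expand: f = u**3 - u**2*v + v**3 + v**2.
No constant or linear terms (consistent with a singular point). Quadratic part: v**2. Cubic part: u**3 - u**2*v + v**3.
The quadratic part v**2 is a perfect square, so there is a single (double) tangent line v = 0, i.e. y = 1. Restricting the cubic part to that line (v = 0) leaves u**3 ≠ 0, so f is not divisible by v and the branch is v² ≈ -u**3 to lowest order — this is a cusp.
Classification: cusp.
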